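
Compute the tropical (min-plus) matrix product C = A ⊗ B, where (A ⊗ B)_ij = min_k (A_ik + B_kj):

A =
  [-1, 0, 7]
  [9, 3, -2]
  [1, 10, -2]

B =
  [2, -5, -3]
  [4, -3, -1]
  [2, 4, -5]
A ⊗ B =
  [1, -6, -4]
  [0, 0, -7]
  [0, -4, -7]

Apply the min-plus product entry-by-entry:
  C[0][0] = min over k of (A[0][0] + B[0][0] = -1 + 2 = 1, A[0][1] + B[1][0] = 0 + 4 = 4, A[0][2] + B[2][0] = 7 + 2 = 9) = 1 (attained at k = 0)
  C[0][1] = min over k of (A[0][0] + B[0][1] = -1 + -5 = -6, A[0][1] + B[1][1] = 0 + -3 = -3, A[0][2] + B[2][1] = 7 + 4 = 11) = -6 (attained at k = 0)
  C[0][2] = min over k of (A[0][0] + B[0][2] = -1 + -3 = -4, A[0][1] + B[1][2] = 0 + -1 = -1, A[0][2] + B[2][2] = 7 + -5 = 2) = -4 (attained at k = 0)
  C[1][0] = min over k of (A[1][0] + B[0][0] = 9 + 2 = 11, A[1][1] + B[1][0] = 3 + 4 = 7, A[1][2] + B[2][0] = -2 + 2 = 0) = 0 (attained at k = 2)
  C[1][1] = min over k of (A[1][0] + B[0][1] = 9 + -5 = 4, A[1][1] + B[1][1] = 3 + -3 = 0, A[1][2] + B[2][1] = -2 + 4 = 2) = 0 (attained at k = 1)
  C[1][2] = min over k of (A[1][0] + B[0][2] = 9 + -3 = 6, A[1][1] + B[1][2] = 3 + -1 = 2, A[1][2] + B[2][2] = -2 + -5 = -7) = -7 (attained at k = 2)
  C[2][0] = min over k of (A[2][0] + B[0][0] = 1 + 2 = 3, A[2][1] + B[1][0] = 10 + 4 = 14, A[2][2] + B[2][0] = -2 + 2 = 0) = 0 (attained at k = 2)
  C[2][1] = min over k of (A[2][0] + B[0][1] = 1 + -5 = -4, A[2][1] + B[1][1] = 10 + -3 = 7, A[2][2] + B[2][1] = -2 + 4 = 2) = -4 (attained at k = 0)
  C[2][2] = min over k of (A[2][0] + B[0][2] = 1 + -3 = -2, A[2][1] + B[1][2] = 10 + -1 = 9, A[2][2] + B[2][2] = -2 + -5 = -7) = -7 (attained at k = 2)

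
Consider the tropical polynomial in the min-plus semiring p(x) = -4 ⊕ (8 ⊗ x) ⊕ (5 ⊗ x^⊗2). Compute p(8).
p(8) = -4

A tropical monomial a ⊗ x^⊗i evaluates to a + i · x. Evaluating each term at x = 8:
  Term 0 contributes -4 + 0 · 8 = -4
  Term 1 contributes 8 + 1 · 8 = 16
  Term 2 contributes 5 + 2 · 8 = 21
p(8) = ⊕ of these = min[-4, 16, 21] = -4.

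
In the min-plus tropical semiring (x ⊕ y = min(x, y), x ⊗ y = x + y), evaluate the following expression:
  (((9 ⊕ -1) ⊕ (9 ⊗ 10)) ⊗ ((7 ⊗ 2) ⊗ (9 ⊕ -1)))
(((9 ⊕ -1) ⊕ (9 ⊗ 10)) ⊗ ((7 ⊗ 2) ⊗ (9 ⊕ -1))) = 7

Expand innermost to outermost. Recall ⊕ takes the minimum of its arguments and ⊗ takes their sum. Working out the expression (((9 ⊕ -1) ⊕ (9 ⊗ 10)) ⊗ ((7 ⊗ 2) ⊗ (9 ⊕ -1))) gives 7.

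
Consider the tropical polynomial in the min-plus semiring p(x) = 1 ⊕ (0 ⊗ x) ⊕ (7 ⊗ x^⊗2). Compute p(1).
p(1) = 1

A tropical monomial a ⊗ x^⊗i evaluates to a + i · x. Evaluating each term at x = 1:
  Term 0 contributes 1 + 0 · 1 = 1
  Term 1 contributes 0 + 1 · 1 = 1
  Term 2 contributes 7 + 2 · 1 = 9
p(1) = ⊕ of these = min[1, 1, 9] = 1.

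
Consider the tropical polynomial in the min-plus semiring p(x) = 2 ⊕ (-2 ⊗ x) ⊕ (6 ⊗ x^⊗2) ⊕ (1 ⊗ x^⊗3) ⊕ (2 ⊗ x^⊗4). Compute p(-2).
p(-2) = -6

A tropical monomial a ⊗ x^⊗i evaluates to a + i · x. Evaluating each term at x = -2:
  Term 0 contributes 2 + 0 · -2 = 2
  Term 1 contributes -2 + 1 · -2 = -4
  Term 2 contributes 6 + 2 · -2 = 2
  Term 3 contributes 1 + 3 · -2 = -5
  Term 4 contributes 2 + 4 · -2 = -6
p(-2) = ⊕ of these = min[2, -4, 2, -5, -6] = -6.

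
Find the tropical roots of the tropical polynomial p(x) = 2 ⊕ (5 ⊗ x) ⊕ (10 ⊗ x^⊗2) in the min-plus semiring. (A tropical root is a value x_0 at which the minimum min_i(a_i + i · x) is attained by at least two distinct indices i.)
Roots: {-5, -3}

Each tropical root is a break point of the lower envelope of the lines y = a_i + i · x (there are 3 lines, with slopes 0, 1, ..., 2). Only the lines that attain the minimum somewhere contribute to roots; other lines are dominated. Here the surviving (envelope) indices are i = 2, i = 1, i = 0.
Intersections between consecutive envelope lines give the roots: for adjacent envelope indices i < j the intersection is x = (a_i − a_j) / (j − i). Reading off the sorted break points: {-5, -3}.
Verification: at each break x_0, at least two indices attain the minimum of min_i(a_i + i · x_0).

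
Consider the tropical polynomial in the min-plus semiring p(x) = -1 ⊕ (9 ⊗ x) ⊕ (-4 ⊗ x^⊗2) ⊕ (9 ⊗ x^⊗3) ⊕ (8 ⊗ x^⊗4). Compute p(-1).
p(-1) = -6

A tropical monomial a ⊗ x^⊗i evaluates to a + i · x. Evaluating each term at x = -1:
  Term 0 contributes -1 + 0 · -1 = -1
  Term 1 contributes 9 + 1 · -1 = 8
  Term 2 contributes -4 + 2 · -1 = -6
  Term 3 contributes 9 + 3 · -1 = 6
  Term 4 contributes 8 + 4 · -1 = 4
p(-1) = ⊕ of these = min[-1, 8, -6, 6, 4] = -6.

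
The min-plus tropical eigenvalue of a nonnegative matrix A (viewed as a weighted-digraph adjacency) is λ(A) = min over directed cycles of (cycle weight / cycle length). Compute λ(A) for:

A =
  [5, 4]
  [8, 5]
λ(A) = 5

Enumerate directed cycles and compute their means (weight / length). Sample:
  cycle 0 → 0: weight = 5, length = 1, mean = 5/1 ≈ 5.000
  cycle 1 → 1: weight = 5, length = 1, mean = 5/1 ≈ 5.000
  cycle 0 → 1 → 0: weight = 12, length = 2, mean = 12/2 ≈ 6.000
  cycle 1 → 0 → 1: weight = 12, length = 2, mean = 12/2 ≈ 6.000
Minimum mean = 5.000, attained e.g. along the cycle 0 → 0 with weight 5 and length 1. So λ(A) = 5/1 = 5.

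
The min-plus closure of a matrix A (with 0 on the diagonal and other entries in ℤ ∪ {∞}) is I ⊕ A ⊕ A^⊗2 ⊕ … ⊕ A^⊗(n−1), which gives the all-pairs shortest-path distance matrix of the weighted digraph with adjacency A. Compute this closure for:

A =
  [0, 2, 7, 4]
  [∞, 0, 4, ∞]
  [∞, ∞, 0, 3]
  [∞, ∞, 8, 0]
Closure =
  [0, 2, 6, 4]
  [∞, 0, 4, 7]
  [∞, ∞, 0, 3]
  [∞, ∞, 8, 0]

This is the Floyd-Warshall all-pairs shortest-path computation. For each intermediate vertex k = 0, 1, …, 3, update dist[i][j] ← min(dist[i][j], dist[i][k] + dist[k][j]). The final matrix gives, for each (i, j), the minimum total weight of any directed path from i to j (possibly empty when i = j).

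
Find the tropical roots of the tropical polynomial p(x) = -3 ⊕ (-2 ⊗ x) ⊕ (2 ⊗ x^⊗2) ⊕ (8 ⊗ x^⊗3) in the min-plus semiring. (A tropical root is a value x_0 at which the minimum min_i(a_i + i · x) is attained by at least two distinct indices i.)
Roots: {-6, -4, -1}

Each tropical root is a break point of the lower envelope of the lines y = a_i + i · x (there are 4 lines, with slopes 0, 1, ..., 3). Only the lines that attain the minimum somewhere contribute to roots; other lines are dominated. Here the surviving (envelope) indices are i = 3, i = 2, i = 1, i = 0.
Intersections between consecutive envelope lines give the roots: for adjacent envelope indices i < j the intersection is x = (a_i − a_j) / (j − i). Reading off the sorted break points: {-6, -4, -1}.
Verification: at each break x_0, at least two indices attain the minimum of min_i(a_i + i · x_0).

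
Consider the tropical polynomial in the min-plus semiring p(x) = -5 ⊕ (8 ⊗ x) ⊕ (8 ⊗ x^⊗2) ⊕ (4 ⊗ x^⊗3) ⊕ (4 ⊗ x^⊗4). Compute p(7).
p(7) = -5

A tropical monomial a ⊗ x^⊗i evaluates to a + i · x. Evaluating each term at x = 7:
  Term 0 contributes -5 + 0 · 7 = -5
  Term 1 contributes 8 + 1 · 7 = 15
  Term 2 contributes 8 + 2 · 7 = 22
  Term 3 contributes 4 + 3 · 7 = 25
  Term 4 contributes 4 + 4 · 7 = 32
p(7) = ⊕ of these = min[-5, 15, 22, 25, 32] = -5.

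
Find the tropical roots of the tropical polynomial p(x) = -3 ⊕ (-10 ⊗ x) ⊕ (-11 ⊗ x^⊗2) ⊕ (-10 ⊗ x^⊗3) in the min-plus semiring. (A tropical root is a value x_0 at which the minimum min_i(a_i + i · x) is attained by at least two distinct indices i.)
Roots: {-1, 1, 7}

Each tropical root is a break point of the lower envelope of the lines y = a_i + i · x (there are 4 lines, with slopes 0, 1, ..., 3). Only the lines that attain the minimum somewhere contribute to roots; other lines are dominated. Here the surviving (envelope) indices are i = 3, i = 2, i = 1, i = 0.
Intersections between consecutive envelope lines give the roots: for adjacent envelope indices i < j the intersection is x = (a_i − a_j) / (j − i). Reading off the sorted break points: {-1, 1, 7}.
Verification: at each break x_0, at least two indices attain the minimum of min_i(a_i + i · x_0).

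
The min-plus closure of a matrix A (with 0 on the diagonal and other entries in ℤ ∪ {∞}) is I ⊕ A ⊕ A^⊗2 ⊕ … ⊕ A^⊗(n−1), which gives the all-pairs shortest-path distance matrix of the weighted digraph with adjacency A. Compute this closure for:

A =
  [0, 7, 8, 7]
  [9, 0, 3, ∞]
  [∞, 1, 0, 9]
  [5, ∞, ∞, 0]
Closure =
  [0, 7, 8, 7]
  [9, 0, 3, 12]
  [10, 1, 0, 9]
  [5, 12, 13, 0]

This is the Floyd-Warshall all-pairs shortest-path computation. For each intermediate vertex k = 0, 1, …, 3, update dist[i][j] ← min(dist[i][j], dist[i][k] + dist[k][j]). The final matrix gives, for each (i, j), the minimum total weight of any directed path from i to j (possibly empty when i = j).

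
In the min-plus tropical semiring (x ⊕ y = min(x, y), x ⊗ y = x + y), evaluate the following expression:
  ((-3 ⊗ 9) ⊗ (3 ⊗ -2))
((-3 ⊗ 9) ⊗ (3 ⊗ -2)) = 7

Expand innermost to outermost. Recall ⊕ takes the minimum of its arguments and ⊗ takes their sum. Working out the expression ((-3 ⊗ 9) ⊗ (3 ⊗ -2)) gives 7.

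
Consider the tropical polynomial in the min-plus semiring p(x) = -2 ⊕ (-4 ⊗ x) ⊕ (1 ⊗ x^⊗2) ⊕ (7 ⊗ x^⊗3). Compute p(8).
p(8) = -2

A tropical monomial a ⊗ x^⊗i evaluates to a + i · x. Evaluating each term at x = 8:
  Term 0 contributes -2 + 0 · 8 = -2
  Term 1 contributes -4 + 1 · 8 = 4
  Term 2 contributes 1 + 2 · 8 = 17
  Term 3 contributes 7 + 3 · 8 = 31
p(8) = ⊕ of these = min[-2, 4, 17, 31] = -2.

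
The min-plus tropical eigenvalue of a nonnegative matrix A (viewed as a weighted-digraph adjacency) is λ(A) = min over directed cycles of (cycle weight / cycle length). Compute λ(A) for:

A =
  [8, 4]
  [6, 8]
λ(A) = 5

Enumerate directed cycles and compute their means (weight / length). Sample:
  cycle 0 → 0: weight = 8, length = 1, mean = 8/1 ≈ 8.000
  cycle 1 → 1: weight = 8, length = 1, mean = 8/1 ≈ 8.000
  cycle 0 → 1 → 0: weight = 10, length = 2, mean = 10/2 ≈ 5.000
  cycle 1 → 0 → 1: weight = 10, length = 2, mean = 10/2 ≈ 5.000
Minimum mean = 5.000, attained e.g. along the cycle 0 → 1 → 0 with weight 10 and length 2. So λ(A) = 10/2 = 5.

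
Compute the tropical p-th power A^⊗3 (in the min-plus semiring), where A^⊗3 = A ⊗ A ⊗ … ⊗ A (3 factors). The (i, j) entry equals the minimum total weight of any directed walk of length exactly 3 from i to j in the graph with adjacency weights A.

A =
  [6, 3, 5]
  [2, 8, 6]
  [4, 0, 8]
A^⊗3 =
  [7, 8, 10]
  [7, 7, 11]
  [8, 5, 7]

Each entry (A^⊗3)_ij equals the minimum over all length-3 walks i = v_0 → v_1 → … → v_3 = j of Σ_t A[v_t][v_{t+1}]. For example, for (i, j) = (0, 2) we minimise over 9 possible intermediate vertex sequences; the minimum is 10, attained along the walk 0 → 1 → 0 → 2.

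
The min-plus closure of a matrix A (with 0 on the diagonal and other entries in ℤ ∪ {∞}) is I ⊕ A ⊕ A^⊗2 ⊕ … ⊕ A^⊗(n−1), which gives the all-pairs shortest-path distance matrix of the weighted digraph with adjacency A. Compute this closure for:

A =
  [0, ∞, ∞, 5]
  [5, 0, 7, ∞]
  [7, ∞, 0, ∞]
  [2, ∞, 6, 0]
Closure =
  [0, ∞, 11, 5]
  [5, 0, 7, 10]
  [7, ∞, 0, 12]
  [2, ∞, 6, 0]

This is the Floyd-Warshall all-pairs shortest-path computation. For each intermediate vertex k = 0, 1, …, 3, update dist[i][j] ← min(dist[i][j], dist[i][k] + dist[k][j]). The final matrix gives, for each (i, j), the minimum total weight of any directed path from i to j (possibly empty when i = j).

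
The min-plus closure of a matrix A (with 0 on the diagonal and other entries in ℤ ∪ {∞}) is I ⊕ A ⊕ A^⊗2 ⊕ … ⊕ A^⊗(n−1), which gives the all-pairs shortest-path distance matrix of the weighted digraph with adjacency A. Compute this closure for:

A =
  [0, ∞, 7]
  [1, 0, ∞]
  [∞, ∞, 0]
Closure =
  [0, ∞, 7]
  [1, 0, 8]
  [∞, ∞, 0]

This is the Floyd-Warshall all-pairs shortest-path computation. For each intermediate vertex k = 0, 1, …, 2, update dist[i][j] ← min(dist[i][j], dist[i][k] + dist[k][j]). The final matrix gives, for each (i, j), the minimum total weight of any directed path from i to j (possibly empty when i = j).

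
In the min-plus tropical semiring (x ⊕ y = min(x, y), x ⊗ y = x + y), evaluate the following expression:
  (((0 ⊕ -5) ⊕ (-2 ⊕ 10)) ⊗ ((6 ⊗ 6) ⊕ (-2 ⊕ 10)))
(((0 ⊕ -5) ⊕ (-2 ⊕ 10)) ⊗ ((6 ⊗ 6) ⊕ (-2 ⊕ 10))) = -7

Expand innermost to outermost. Recall ⊕ takes the minimum of its arguments and ⊗ takes their sum. Working out the expression (((0 ⊕ -5) ⊕ (-2 ⊕ 10)) ⊗ ((6 ⊗ 6) ⊕ (-2 ⊕ 10))) gives -7.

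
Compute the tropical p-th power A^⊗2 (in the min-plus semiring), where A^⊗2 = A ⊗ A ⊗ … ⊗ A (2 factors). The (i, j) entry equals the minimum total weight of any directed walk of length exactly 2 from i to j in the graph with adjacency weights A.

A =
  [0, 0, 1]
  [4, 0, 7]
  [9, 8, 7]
A^⊗2 =
  [0, 0, 1]
  [4, 0, 5]
  [9, 8, 10]

Each entry (A^⊗2)_ij equals the minimum over all length-2 walks i = v_0 → v_1 → … → v_2 = j of Σ_t A[v_t][v_{t+1}]. For example, for (i, j) = (0, 2) we minimise over 3 possible intermediate vertex sequences; the minimum is 1, attained along the walk 0 → 0 → 2.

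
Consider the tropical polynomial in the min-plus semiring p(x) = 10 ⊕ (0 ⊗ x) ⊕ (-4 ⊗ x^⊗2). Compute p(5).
p(5) = 5

A tropical monomial a ⊗ x^⊗i evaluates to a + i · x. Evaluating each term at x = 5:
  Term 0 contributes 10 + 0 · 5 = 10
  Term 1 contributes 0 + 1 · 5 = 5
  Term 2 contributes -4 + 2 · 5 = 6
p(5) = ⊕ of these = min[10, 5, 6] = 5.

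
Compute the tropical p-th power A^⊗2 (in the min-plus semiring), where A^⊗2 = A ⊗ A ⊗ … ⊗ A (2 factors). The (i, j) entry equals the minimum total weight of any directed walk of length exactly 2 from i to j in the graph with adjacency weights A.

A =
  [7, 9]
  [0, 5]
A^⊗2 =
  [9, 14]
  [5, 9]

Each entry (A^⊗2)_ij equals the minimum over all length-2 walks i = v_0 → v_1 → … → v_2 = j of Σ_t A[v_t][v_{t+1}]. For example, for (i, j) = (0, 1) we minimise over 2 possible intermediate vertex sequences; the minimum is 14, attained along the walk 0 → 1 → 1.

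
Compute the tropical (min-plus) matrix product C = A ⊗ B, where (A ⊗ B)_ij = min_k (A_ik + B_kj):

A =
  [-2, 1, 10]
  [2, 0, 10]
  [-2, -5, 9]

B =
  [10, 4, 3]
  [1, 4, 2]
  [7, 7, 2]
A ⊗ B =
  [2, 2, 1]
  [1, 4, 2]
  [-4, -1, -3]

Apply the min-plus product entry-by-entry:
  C[0][0] = min over k of (A[0][0] + B[0][0] = -2 + 10 = 8, A[0][1] + B[1][0] = 1 + 1 = 2, A[0][2] + B[2][0] = 10 + 7 = 17) = 2 (attained at k = 1)
  C[0][1] = min over k of (A[0][0] + B[0][1] = -2 + 4 = 2, A[0][1] + B[1][1] = 1 + 4 = 5, A[0][2] + B[2][1] = 10 + 7 = 17) = 2 (attained at k = 0)
  C[0][2] = min over k of (A[0][0] + B[0][2] = -2 + 3 = 1, A[0][1] + B[1][2] = 1 + 2 = 3, A[0][2] + B[2][2] = 10 + 2 = 12) = 1 (attained at k = 0)
  C[1][0] = min over k of (A[1][0] + B[0][0] = 2 + 10 = 12, A[1][1] + B[1][0] = 0 + 1 = 1, A[1][2] + B[2][0] = 10 + 7 = 17) = 1 (attained at k = 1)
  C[1][1] = min over k of (A[1][0] + B[0][1] = 2 + 4 = 6, A[1][1] + B[1][1] = 0 + 4 = 4, A[1][2] + B[2][1] = 10 + 7 = 17) = 4 (attained at k = 1)
  C[1][2] = min over k of (A[1][0] + B[0][2] = 2 + 3 = 5, A[1][1] + B[1][2] = 0 + 2 = 2, A[1][2] + B[2][2] = 10 + 2 = 12) = 2 (attained at k = 1)
  C[2][0] = min over k of (A[2][0] + B[0][0] = -2 + 10 = 8, A[2][1] + B[1][0] = -5 + 1 = -4, A[2][2] + B[2][0] = 9 + 7 = 16) = -4 (attained at k = 1)
  C[2][1] = min over k of (A[2][0] + B[0][1] = -2 + 4 = 2, A[2][1] + B[1][1] = -5 + 4 = -1, A[2][2] + B[2][1] = 9 + 7 = 16) = -1 (attained at k = 1)
  C[2][2] = min over k of (A[2][0] + B[0][2] = -2 + 3 = 1, A[2][1] + B[1][2] = -5 + 2 = -3, A[2][2] + B[2][2] = 9 + 2 = 11) = -3 (attained at k = 1)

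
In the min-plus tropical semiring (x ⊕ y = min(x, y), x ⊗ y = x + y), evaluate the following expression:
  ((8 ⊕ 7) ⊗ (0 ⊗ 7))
((8 ⊕ 7) ⊗ (0 ⊗ 7)) = 14

Expand innermost to outermost. Recall ⊕ takes the minimum of its arguments and ⊗ takes their sum. Working out the expression ((8 ⊕ 7) ⊗ (0 ⊗ 7)) gives 14.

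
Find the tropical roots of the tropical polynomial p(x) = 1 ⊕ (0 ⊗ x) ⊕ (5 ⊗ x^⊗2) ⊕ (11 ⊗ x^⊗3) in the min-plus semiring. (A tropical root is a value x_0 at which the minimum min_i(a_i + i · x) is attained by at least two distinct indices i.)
Roots: {-6, -5, 1}

Each tropical root is a break point of the lower envelope of the lines y = a_i + i · x (there are 4 lines, with slopes 0, 1, ..., 3). Only the lines that attain the minimum somewhere contribute to roots; other lines are dominated. Here the surviving (envelope) indices are i = 3, i = 2, i = 1, i = 0.
Intersections between consecutive envelope lines give the roots: for adjacent envelope indices i < j the intersection is x = (a_i − a_j) / (j − i). Reading off the sorted break points: {-6, -5, 1}.
Verification: at each break x_0, at least two indices attain the minimum of min_i(a_i + i · x_0).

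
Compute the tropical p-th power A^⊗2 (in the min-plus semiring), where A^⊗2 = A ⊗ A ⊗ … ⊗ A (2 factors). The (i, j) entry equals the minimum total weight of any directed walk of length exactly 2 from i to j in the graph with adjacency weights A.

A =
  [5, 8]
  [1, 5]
A^⊗2 =
  [9, 13]
  [6, 9]

Each entry (A^⊗2)_ij equals the minimum over all length-2 walks i = v_0 → v_1 → … → v_2 = j of Σ_t A[v_t][v_{t+1}]. For example, for (i, j) = (0, 1) we minimise over 2 possible intermediate vertex sequences; the minimum is 13, attained along the walk 0 → 0 → 1.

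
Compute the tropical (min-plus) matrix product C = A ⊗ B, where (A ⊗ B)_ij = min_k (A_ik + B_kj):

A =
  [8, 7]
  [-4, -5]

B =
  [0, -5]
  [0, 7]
A ⊗ B =
  [7, 3]
  [-5, -9]

Apply the min-plus product entry-by-entry:
  C[0][0] = min over k of (A[0][0] + B[0][0] = 8 + 0 = 8, A[0][1] + B[1][0] = 7 + 0 = 7) = 7 (attained at k = 1)
  C[0][1] = min over k of (A[0][0] + B[0][1] = 8 + -5 = 3, A[0][1] + B[1][1] = 7 + 7 = 14) = 3 (attained at k = 0)
  C[1][0] = min over k of (A[1][0] + B[0][0] = -4 + 0 = -4, A[1][1] + B[1][0] = -5 + 0 = -5) = -5 (attained at k = 1)
  C[1][1] = min over k of (A[1][0] + B[0][1] = -4 + -5 = -9, A[1][1] + B[1][1] = -5 + 7 = 2) = -9 (attained at k = 0)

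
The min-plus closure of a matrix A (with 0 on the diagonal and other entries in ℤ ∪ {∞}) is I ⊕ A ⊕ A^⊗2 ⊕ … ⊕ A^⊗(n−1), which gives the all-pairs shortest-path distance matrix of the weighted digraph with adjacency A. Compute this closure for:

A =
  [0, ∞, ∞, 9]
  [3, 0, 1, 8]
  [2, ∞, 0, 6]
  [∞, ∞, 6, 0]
Closure =
  [0, ∞, 15, 9]
  [3, 0, 1, 7]
  [2, ∞, 0, 6]
  [8, ∞, 6, 0]

This is the Floyd-Warshall all-pairs shortest-path computation. For each intermediate vertex k = 0, 1, …, 3, update dist[i][j] ← min(dist[i][j], dist[i][k] + dist[k][j]). The final matrix gives, for each (i, j), the minimum total weight of any directed path from i to j (possibly empty when i = j).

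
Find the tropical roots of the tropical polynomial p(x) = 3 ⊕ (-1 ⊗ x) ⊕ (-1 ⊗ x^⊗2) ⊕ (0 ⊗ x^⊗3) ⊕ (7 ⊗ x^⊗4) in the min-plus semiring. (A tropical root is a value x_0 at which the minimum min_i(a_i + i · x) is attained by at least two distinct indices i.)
Roots: {-7, -1, 0, 4}

Each tropical root is a break point of the lower envelope of the lines y = a_i + i · x (there are 5 lines, with slopes 0, 1, ..., 4). Only the lines that attain the minimum somewhere contribute to roots; other lines are dominated. Here the surviving (envelope) indices are i = 4, i = 3, i = 2, i = 1, i = 0.
Intersections between consecutive envelope lines give the roots: for adjacent envelope indices i < j the intersection is x = (a_i − a_j) / (j − i). Reading off the sorted break points: {-7, -1, 0, 4}.
Verification: at each break x_0, at least two indices attain the minimum of min_i(a_i + i · x_0).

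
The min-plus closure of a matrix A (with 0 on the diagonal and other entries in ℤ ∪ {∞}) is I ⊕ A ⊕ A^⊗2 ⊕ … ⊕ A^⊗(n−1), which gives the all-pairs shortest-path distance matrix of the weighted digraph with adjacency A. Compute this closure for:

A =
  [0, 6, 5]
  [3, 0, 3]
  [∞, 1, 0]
Closure =
  [0, 6, 5]
  [3, 0, 3]
  [4, 1, 0]

This is the Floyd-Warshall all-pairs shortest-path computation. For each intermediate vertex k = 0, 1, …, 2, update dist[i][j] ← min(dist[i][j], dist[i][k] + dist[k][j]). The final matrix gives, for each (i, j), the minimum total weight of any directed path from i to j (possibly empty when i = j).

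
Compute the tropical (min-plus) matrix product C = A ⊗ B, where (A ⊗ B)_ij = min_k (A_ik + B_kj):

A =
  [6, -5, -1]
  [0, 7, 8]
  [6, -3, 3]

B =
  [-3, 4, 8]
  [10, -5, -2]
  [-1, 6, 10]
A ⊗ B =
  [-2, -10, -7]
  [-3, 2, 5]
  [2, -8, -5]

Apply the min-plus product entry-by-entry:
  C[0][0] = min over k of (A[0][0] + B[0][0] = 6 + -3 = 3, A[0][1] + B[1][0] = -5 + 10 = 5, A[0][2] + B[2][0] = -1 + -1 = -2) = -2 (attained at k = 2)
  C[0][1] = min over k of (A[0][0] + B[0][1] = 6 + 4 = 10, A[0][1] + B[1][1] = -5 + -5 = -10, A[0][2] + B[2][1] = -1 + 6 = 5) = -10 (attained at k = 1)
  C[0][2] = min over k of (A[0][0] + B[0][2] = 6 + 8 = 14, A[0][1] + B[1][2] = -5 + -2 = -7, A[0][2] + B[2][2] = -1 + 10 = 9) = -7 (attained at k = 1)
  C[1][0] = min over k of (A[1][0] + B[0][0] = 0 + -3 = -3, A[1][1] + B[1][0] = 7 + 10 = 17, A[1][2] + B[2][0] = 8 + -1 = 7) = -3 (attained at k = 0)
  C[1][1] = min over k of (A[1][0] + B[0][1] = 0 + 4 = 4, A[1][1] + B[1][1] = 7 + -5 = 2, A[1][2] + B[2][1] = 8 + 6 = 14) = 2 (attained at k = 1)
  C[1][2] = min over k of (A[1][0] + B[0][2] = 0 + 8 = 8, A[1][1] + B[1][2] = 7 + -2 = 5, A[1][2] + B[2][2] = 8 + 10 = 18) = 5 (attained at k = 1)
  C[2][0] = min over k of (A[2][0] + B[0][0] = 6 + -3 = 3, A[2][1] + B[1][0] = -3 + 10 = 7, A[2][2] + B[2][0] = 3 + -1 = 2) = 2 (attained at k = 2)
  C[2][1] = min over k of (A[2][0] + B[0][1] = 6 + 4 = 10, A[2][1] + B[1][1] = -3 + -5 = -8, A[2][2] + B[2][1] = 3 + 6 = 9) = -8 (attained at k = 1)
  C[2][2] = min over k of (A[2][0] + B[0][2] = 6 + 8 = 14, A[2][1] + B[1][2] = -3 + -2 = -5, A[2][2] + B[2][2] = 3 + 10 = 13) = -5 (attained at k = 1)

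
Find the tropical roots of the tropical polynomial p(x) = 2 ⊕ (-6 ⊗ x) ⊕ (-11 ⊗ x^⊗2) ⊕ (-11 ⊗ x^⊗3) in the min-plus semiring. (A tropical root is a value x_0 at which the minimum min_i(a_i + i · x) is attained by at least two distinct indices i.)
Roots: {0, 5, 8}

Each tropical root is a break point of the lower envelope of the lines y = a_i + i · x (there are 4 lines, with slopes 0, 1, ..., 3). Only the lines that attain the minimum somewhere contribute to roots; other lines are dominated. Here the surviving (envelope) indices are i = 3, i = 2, i = 1, i = 0.
Intersections between consecutive envelope lines give the roots: for adjacent envelope indices i < j the intersection is x = (a_i − a_j) / (j − i). Reading off the sorted break points: {0, 5, 8}.
Verification: at each break x_0, at least two indices attain the minimum of min_i(a_i + i · x_0).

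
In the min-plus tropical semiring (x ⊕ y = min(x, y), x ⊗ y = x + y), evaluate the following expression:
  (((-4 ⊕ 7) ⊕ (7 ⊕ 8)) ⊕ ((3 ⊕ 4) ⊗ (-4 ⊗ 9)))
(((-4 ⊕ 7) ⊕ (7 ⊕ 8)) ⊕ ((3 ⊕ 4) ⊗ (-4 ⊗ 9))) = -4

Expand innermost to outermost. Recall ⊕ takes the minimum of its arguments and ⊗ takes their sum. Working out the expression (((-4 ⊕ 7) ⊕ (7 ⊕ 8)) ⊕ ((3 ⊕ 4) ⊗ (-4 ⊗ 9))) gives -4.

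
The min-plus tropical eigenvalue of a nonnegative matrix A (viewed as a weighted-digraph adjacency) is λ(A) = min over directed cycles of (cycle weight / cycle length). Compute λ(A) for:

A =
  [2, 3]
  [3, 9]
λ(A) = 2

Enumerate directed cycles and compute their means (weight / length). Sample:
  cycle 0 → 0: weight = 2, length = 1, mean = 2/1 ≈ 2.000
  cycle 1 → 1: weight = 9, length = 1, mean = 9/1 ≈ 9.000
  cycle 0 → 1 → 0: weight = 6, length = 2, mean = 6/2 ≈ 3.000
  cycle 1 → 0 → 1: weight = 6, length = 2, mean = 6/2 ≈ 3.000
Minimum mean = 2.000, attained e.g. along the cycle 0 → 0 with weight 2 and length 1. So λ(A) = 2/1 = 2.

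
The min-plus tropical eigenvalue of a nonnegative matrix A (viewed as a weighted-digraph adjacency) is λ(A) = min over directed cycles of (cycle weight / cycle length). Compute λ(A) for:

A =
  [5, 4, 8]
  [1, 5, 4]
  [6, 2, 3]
λ(A) = 5/2

Enumerate directed cycles and compute their means (weight / length). Sample:
  cycle 0 → 0: weight = 5, length = 1, mean = 5/1 ≈ 5.000
  cycle 1 → 1: weight = 5, length = 1, mean = 5/1 ≈ 5.000
  cycle 2 → 2: weight = 3, length = 1, mean = 3/1 ≈ 3.000
  cycle 0 → 1 → 0: weight = 5, length = 2, mean = 5/2 ≈ 2.500
  cycle 0 → 2 → 0: weight = 14, length = 2, mean = 14/2 ≈ 7.000
  cycle 1 → 0 → 1: weight = 5, length = 2, mean = 5/2 ≈ 2.500
Minimum mean = 2.500, attained e.g. along the cycle 0 → 1 → 0 with weight 5 and length 2. So λ(A) = 5/2 = 5/2.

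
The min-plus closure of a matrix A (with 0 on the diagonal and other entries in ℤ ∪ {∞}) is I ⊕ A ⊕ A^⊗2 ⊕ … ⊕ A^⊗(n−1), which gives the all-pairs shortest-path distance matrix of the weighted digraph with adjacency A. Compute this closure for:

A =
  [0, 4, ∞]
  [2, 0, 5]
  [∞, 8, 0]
Closure =
  [0, 4, 9]
  [2, 0, 5]
  [10, 8, 0]

This is the Floyd-Warshall all-pairs shortest-path computation. For each intermediate vertex k = 0, 1, …, 2, update dist[i][j] ← min(dist[i][j], dist[i][k] + dist[k][j]). The final matrix gives, for each (i, j), the minimum total weight of any directed path from i to j (possibly empty when i = j).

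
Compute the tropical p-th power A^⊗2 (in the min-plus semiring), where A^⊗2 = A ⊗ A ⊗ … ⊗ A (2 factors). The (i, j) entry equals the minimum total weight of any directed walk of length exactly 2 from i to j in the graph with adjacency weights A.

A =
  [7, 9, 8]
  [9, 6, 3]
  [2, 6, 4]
A^⊗2 =
  [10, 14, 12]
  [5, 9, 7]
  [6, 10, 8]

Each entry (A^⊗2)_ij equals the minimum over all length-2 walks i = v_0 → v_1 → … → v_2 = j of Σ_t A[v_t][v_{t+1}]. For example, for (i, j) = (0, 2) we minimise over 3 possible intermediate vertex sequences; the minimum is 12, attained along the walk 0 → 1 → 2.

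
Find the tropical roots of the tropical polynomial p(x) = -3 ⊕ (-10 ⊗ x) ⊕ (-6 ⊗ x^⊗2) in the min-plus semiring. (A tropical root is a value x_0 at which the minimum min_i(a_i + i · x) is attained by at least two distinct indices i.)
Roots: {-4, 7}

Each tropical root is a break point of the lower envelope of the lines y = a_i + i · x (there are 3 lines, with slopes 0, 1, ..., 2). Only the lines that attain the minimum somewhere contribute to roots; other lines are dominated. Here the surviving (envelope) indices are i = 2, i = 1, i = 0.
Intersections between consecutive envelope lines give the roots: for adjacent envelope indices i < j the intersection is x = (a_i − a_j) / (j − i). Reading off the sorted break points: {-4, 7}.
Verification: at each break x_0, at least two indices attain the minimum of min_i(a_i + i · x_0).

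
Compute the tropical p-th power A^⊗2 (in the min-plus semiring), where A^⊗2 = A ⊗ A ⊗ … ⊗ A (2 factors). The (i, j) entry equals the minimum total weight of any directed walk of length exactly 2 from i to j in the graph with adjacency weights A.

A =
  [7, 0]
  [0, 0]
A^⊗2 =
  [0, 0]
  [0, 0]

Each entry (A^⊗2)_ij equals the minimum over all length-2 walks i = v_0 → v_1 → … → v_2 = j of Σ_t A[v_t][v_{t+1}]. For example, for (i, j) = (0, 1) we minimise over 2 possible intermediate vertex sequences; the minimum is 0, attained along the walk 0 → 1 → 1.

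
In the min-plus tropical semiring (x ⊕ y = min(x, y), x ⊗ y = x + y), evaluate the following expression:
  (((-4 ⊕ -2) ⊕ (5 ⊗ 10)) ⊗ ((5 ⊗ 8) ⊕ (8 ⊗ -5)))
(((-4 ⊕ -2) ⊕ (5 ⊗ 10)) ⊗ ((5 ⊗ 8) ⊕ (8 ⊗ -5))) = -1

Expand innermost to outermost. Recall ⊕ takes the minimum of its arguments and ⊗ takes their sum. Working out the expression (((-4 ⊕ -2) ⊕ (5 ⊗ 10)) ⊗ ((5 ⊗ 8) ⊕ (8 ⊗ -5))) gives -1.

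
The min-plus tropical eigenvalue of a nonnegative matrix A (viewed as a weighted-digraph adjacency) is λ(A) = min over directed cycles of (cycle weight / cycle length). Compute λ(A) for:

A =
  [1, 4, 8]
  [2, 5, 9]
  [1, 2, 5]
λ(A) = 1

Enumerate directed cycles and compute their means (weight / length). Sample:
  cycle 0 → 0: weight = 1, length = 1, mean = 1/1 ≈ 1.000
  cycle 1 → 1: weight = 5, length = 1, mean = 5/1 ≈ 5.000
  cycle 2 → 2: weight = 5, length = 1, mean = 5/1 ≈ 5.000
  cycle 0 → 1 → 0: weight = 6, length = 2, mean = 6/2 ≈ 3.000
  cycle 0 → 2 → 0: weight = 9, length = 2, mean = 9/2 ≈ 4.500
  cycle 1 → 0 → 1: weight = 6, length = 2, mean = 6/2 ≈ 3.000
Minimum mean = 1.000, attained e.g. along the cycle 0 → 0 with weight 1 and length 1. So λ(A) = 1/1 = 1.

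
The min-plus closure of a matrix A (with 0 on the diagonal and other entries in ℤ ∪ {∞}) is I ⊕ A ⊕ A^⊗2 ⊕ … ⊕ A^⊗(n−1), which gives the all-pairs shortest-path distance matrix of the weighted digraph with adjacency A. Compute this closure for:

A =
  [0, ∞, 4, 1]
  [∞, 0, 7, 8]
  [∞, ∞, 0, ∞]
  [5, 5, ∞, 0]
Closure =
  [0, 6, 4, 1]
  [13, 0, 7, 8]
  [∞, ∞, 0, ∞]
  [5, 5, 9, 0]

This is the Floyd-Warshall all-pairs shortest-path computation. For each intermediate vertex k = 0, 1, …, 3, update dist[i][j] ← min(dist[i][j], dist[i][k] + dist[k][j]). The final matrix gives, for each (i, j), the minimum total weight of any directed path from i to j (possibly empty when i = j).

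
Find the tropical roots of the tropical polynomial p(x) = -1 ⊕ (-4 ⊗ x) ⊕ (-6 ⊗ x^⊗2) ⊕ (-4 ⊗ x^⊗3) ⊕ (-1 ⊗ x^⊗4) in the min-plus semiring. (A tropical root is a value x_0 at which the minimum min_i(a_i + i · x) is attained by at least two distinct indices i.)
Roots: {-3, -2, 2, 3}

Each tropical root is a break point of the lower envelope of the lines y = a_i + i · x (there are 5 lines, with slopes 0, 1, ..., 4). Only the lines that attain the minimum somewhere contribute to roots; other lines are dominated. Here the surviving (envelope) indices are i = 4, i = 3, i = 2, i = 1, i = 0.
Intersections between consecutive envelope lines give the roots: for adjacent envelope indices i < j the intersection is x = (a_i − a_j) / (j − i). Reading off the sorted break points: {-3, -2, 2, 3}.
Verification: at each break x_0, at least two indices attain the minimum of min_i(a_i + i · x_0).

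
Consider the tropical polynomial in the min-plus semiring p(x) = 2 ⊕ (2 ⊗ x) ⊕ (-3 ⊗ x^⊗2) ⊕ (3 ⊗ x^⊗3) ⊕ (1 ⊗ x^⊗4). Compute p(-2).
p(-2) = -7

A tropical monomial a ⊗ x^⊗i evaluates to a + i · x. Evaluating each term at x = -2:
  Term 0 contributes 2 + 0 · -2 = 2
  Term 1 contributes 2 + 1 · -2 = 0
  Term 2 contributes -3 + 2 · -2 = -7
  Term 3 contributes 3 + 3 · -2 = -3
  Term 4 contributes 1 + 4 · -2 = -7
p(-2) = ⊕ of these = min[2, 0, -7, -3, -7] = -7.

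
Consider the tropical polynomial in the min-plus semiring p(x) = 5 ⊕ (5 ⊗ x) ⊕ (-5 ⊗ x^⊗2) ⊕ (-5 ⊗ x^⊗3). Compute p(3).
p(3) = 1

A tropical monomial a ⊗ x^⊗i evaluates to a + i · x. Evaluating each term at x = 3:
  Term 0 contributes 5 + 0 · 3 = 5
  Term 1 contributes 5 + 1 · 3 = 8
  Term 2 contributes -5 + 2 · 3 = 1
  Term 3 contributes -5 + 3 · 3 = 4
p(3) = ⊕ of these = min[5, 8, 1, 4] = 1.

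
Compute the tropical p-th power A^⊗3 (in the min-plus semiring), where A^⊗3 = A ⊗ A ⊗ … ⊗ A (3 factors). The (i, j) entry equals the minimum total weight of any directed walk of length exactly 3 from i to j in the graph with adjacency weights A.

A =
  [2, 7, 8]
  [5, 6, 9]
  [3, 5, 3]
A^⊗3 =
  [6, 11, 12]
  [9, 14, 15]
  [7, 11, 9]

Each entry (A^⊗3)_ij equals the minimum over all length-3 walks i = v_0 → v_1 → … → v_3 = j of Σ_t A[v_t][v_{t+1}]. For example, for (i, j) = (0, 2) we minimise over 9 possible intermediate vertex sequences; the minimum is 12, attained along the walk 0 → 0 → 0 → 2.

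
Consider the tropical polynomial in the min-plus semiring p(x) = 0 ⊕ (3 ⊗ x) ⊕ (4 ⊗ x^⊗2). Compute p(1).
p(1) = 0

A tropical monomial a ⊗ x^⊗i evaluates to a + i · x. Evaluating each term at x = 1:
  Term 0 contributes 0 + 0 · 1 = 0
  Term 1 contributes 3 + 1 · 1 = 4
  Term 2 contributes 4 + 2 · 1 = 6
p(1) = ⊕ of these = min[0, 4, 6] = 0.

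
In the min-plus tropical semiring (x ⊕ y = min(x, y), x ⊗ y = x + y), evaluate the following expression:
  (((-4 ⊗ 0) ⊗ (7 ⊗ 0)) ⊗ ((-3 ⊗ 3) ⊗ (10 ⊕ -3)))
(((-4 ⊗ 0) ⊗ (7 ⊗ 0)) ⊗ ((-3 ⊗ 3) ⊗ (10 ⊕ -3))) = 0

Expand innermost to outermost. Recall ⊕ takes the minimum of its arguments and ⊗ takes their sum. Working out the expression (((-4 ⊗ 0) ⊗ (7 ⊗ 0)) ⊗ ((-3 ⊗ 3) ⊗ (10 ⊕ -3))) gives 0.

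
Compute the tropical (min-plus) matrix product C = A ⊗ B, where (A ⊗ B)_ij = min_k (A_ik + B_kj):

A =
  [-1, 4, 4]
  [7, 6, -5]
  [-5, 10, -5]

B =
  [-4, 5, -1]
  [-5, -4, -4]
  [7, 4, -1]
A ⊗ B =
  [-5, 0, -2]
  [1, -1, -6]
  [-9, -1, -6]

Apply the min-plus product entry-by-entry:
  C[0][0] = min over k of (A[0][0] + B[0][0] = -1 + -4 = -5, A[0][1] + B[1][0] = 4 + -5 = -1, A[0][2] + B[2][0] = 4 + 7 = 11) = -5 (attained at k = 0)
  C[0][1] = min over k of (A[0][0] + B[0][1] = -1 + 5 = 4, A[0][1] + B[1][1] = 4 + -4 = 0, A[0][2] + B[2][1] = 4 + 4 = 8) = 0 (attained at k = 1)
  C[0][2] = min over k of (A[0][0] + B[0][2] = -1 + -1 = -2, A[0][1] + B[1][2] = 4 + -4 = 0, A[0][2] + B[2][2] = 4 + -1 = 3) = -2 (attained at k = 0)
  C[1][0] = min over k of (A[1][0] + B[0][0] = 7 + -4 = 3, A[1][1] + B[1][0] = 6 + -5 = 1, A[1][2] + B[2][0] = -5 + 7 = 2) = 1 (attained at k = 1)
  C[1][1] = min over k of (A[1][0] + B[0][1] = 7 + 5 = 12, A[1][1] + B[1][1] = 6 + -4 = 2, A[1][2] + B[2][1] = -5 + 4 = -1) = -1 (attained at k = 2)
  C[1][2] = min over k of (A[1][0] + B[0][2] = 7 + -1 = 6, A[1][1] + B[1][2] = 6 + -4 = 2, A[1][2] + B[2][2] = -5 + -1 = -6) = -6 (attained at k = 2)
  C[2][0] = min over k of (A[2][0] + B[0][0] = -5 + -4 = -9, A[2][1] + B[1][0] = 10 + -5 = 5, A[2][2] + B[2][0] = -5 + 7 = 2) = -9 (attained at k = 0)
  C[2][1] = min over k of (A[2][0] + B[0][1] = -5 + 5 = 0, A[2][1] + B[1][1] = 10 + -4 = 6, A[2][2] + B[2][1] = -5 + 4 = -1) = -1 (attained at k = 2)
  C[2][2] = min over k of (A[2][0] + B[0][2] = -5 + -1 = -6, A[2][1] + B[1][2] = 10 + -4 = 6, A[2][2] + B[2][2] = -5 + -1 = -6) = -6 (attained at k = 0)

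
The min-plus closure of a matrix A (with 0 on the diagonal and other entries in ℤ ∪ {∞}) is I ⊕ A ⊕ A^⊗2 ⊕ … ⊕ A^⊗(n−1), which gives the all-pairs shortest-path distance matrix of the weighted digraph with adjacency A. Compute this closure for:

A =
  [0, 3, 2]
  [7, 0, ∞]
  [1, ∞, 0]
Closure =
  [0, 3, 2]
  [7, 0, 9]
  [1, 4, 0]

This is the Floyd-Warshall all-pairs shortest-path computation. For each intermediate vertex k = 0, 1, …, 2, update dist[i][j] ← min(dist[i][j], dist[i][k] + dist[k][j]). The final matrix gives, for each (i, j), the minimum total weight of any directed path from i to j (possibly empty when i = j).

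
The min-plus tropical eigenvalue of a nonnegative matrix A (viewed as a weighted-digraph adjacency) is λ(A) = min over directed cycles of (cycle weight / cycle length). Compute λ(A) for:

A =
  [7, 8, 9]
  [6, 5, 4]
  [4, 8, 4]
λ(A) = 4

Enumerate directed cycles and compute their means (weight / length). Sample:
  cycle 0 → 0: weight = 7, length = 1, mean = 7/1 ≈ 7.000
  cycle 1 → 1: weight = 5, length = 1, mean = 5/1 ≈ 5.000
  cycle 2 → 2: weight = 4, length = 1, mean = 4/1 ≈ 4.000
  cycle 0 → 1 → 0: weight = 14, length = 2, mean = 14/2 ≈ 7.000
  cycle 0 → 2 → 0: weight = 13, length = 2, mean = 13/2 ≈ 6.500
  cycle 1 → 0 → 1: weight = 14, length = 2, mean = 14/2 ≈ 7.000
Minimum mean = 4.000, attained e.g. along the cycle 2 → 2 with weight 4 and length 1. So λ(A) = 4/1 = 4.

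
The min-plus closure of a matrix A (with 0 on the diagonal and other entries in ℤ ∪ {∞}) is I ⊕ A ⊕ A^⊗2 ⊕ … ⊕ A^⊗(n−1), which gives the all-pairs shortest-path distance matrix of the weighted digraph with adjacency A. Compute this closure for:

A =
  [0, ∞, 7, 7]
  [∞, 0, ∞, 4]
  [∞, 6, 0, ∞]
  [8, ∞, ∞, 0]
Closure =
  [0, 13, 7, 7]
  [12, 0, 19, 4]
  [18, 6, 0, 10]
  [8, 21, 15, 0]

This is the Floyd-Warshall all-pairs shortest-path computation. For each intermediate vertex k = 0, 1, …, 3, update dist[i][j] ← min(dist[i][j], dist[i][k] + dist[k][j]). The final matrix gives, for each (i, j), the minimum total weight of any directed path from i to j (possibly empty when i = j).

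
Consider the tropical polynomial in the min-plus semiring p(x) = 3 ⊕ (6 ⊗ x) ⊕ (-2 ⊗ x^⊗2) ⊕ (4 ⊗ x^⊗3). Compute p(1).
p(1) = 0

A tropical monomial a ⊗ x^⊗i evaluates to a + i · x. Evaluating each term at x = 1:
  Term 0 contributes 3 + 0 · 1 = 3
  Term 1 contributes 6 + 1 · 1 = 7
  Term 2 contributes -2 + 2 · 1 = 0
  Term 3 contributes 4 + 3 · 1 = 7
p(1) = ⊕ of these = min[3, 7, 0, 7] = 0.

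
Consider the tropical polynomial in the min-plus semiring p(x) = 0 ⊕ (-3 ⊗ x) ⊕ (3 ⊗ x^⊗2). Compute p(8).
p(8) = 0

A tropical monomial a ⊗ x^⊗i evaluates to a + i · x. Evaluating each term at x = 8:
  Term 0 contributes 0 + 0 · 8 = 0
  Term 1 contributes -3 + 1 · 8 = 5
  Term 2 contributes 3 + 2 · 8 = 19
p(8) = ⊕ of these = min[0, 5, 19] = 0.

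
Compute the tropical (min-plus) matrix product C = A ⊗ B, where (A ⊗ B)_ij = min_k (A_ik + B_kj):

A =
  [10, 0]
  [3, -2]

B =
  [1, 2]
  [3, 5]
A ⊗ B =
  [3, 5]
  [1, 3]

Apply the min-plus product entry-by-entry:
  C[0][0] = min over k of (A[0][0] + B[0][0] = 10 + 1 = 11, A[0][1] + B[1][0] = 0 + 3 = 3) = 3 (attained at k = 1)
  C[0][1] = min over k of (A[0][0] + B[0][1] = 10 + 2 = 12, A[0][1] + B[1][1] = 0 + 5 = 5) = 5 (attained at k = 1)
  C[1][0] = min over k of (A[1][0] + B[0][0] = 3 + 1 = 4, A[1][1] + B[1][0] = -2 + 3 = 1) = 1 (attained at k = 1)
  C[1][1] = min over k of (A[1][0] + B[0][1] = 3 + 2 = 5, A[1][1] + B[1][1] = -2 + 5 = 3) = 3 (attained at k = 1)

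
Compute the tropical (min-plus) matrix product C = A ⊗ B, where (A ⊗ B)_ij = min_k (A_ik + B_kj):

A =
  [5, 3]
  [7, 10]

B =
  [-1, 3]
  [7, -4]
A ⊗ B =
  [4, -1]
  [6, 6]

Apply the min-plus product entry-by-entry:
  C[0][0] = min over k of (A[0][0] + B[0][0] = 5 + -1 = 4, A[0][1] + B[1][0] = 3 + 7 = 10) = 4 (attained at k = 0)
  C[0][1] = min over k of (A[0][0] + B[0][1] = 5 + 3 = 8, A[0][1] + B[1][1] = 3 + -4 = -1) = -1 (attained at k = 1)
  C[1][0] = min over k of (A[1][0] + B[0][0] = 7 + -1 = 6, A[1][1] + B[1][0] = 10 + 7 = 17) = 6 (attained at k = 0)
  C[1][1] = min over k of (A[1][0] + B[0][1] = 7 + 3 = 10, A[1][1] + B[1][1] = 10 + -4 = 6) = 6 (attained at k = 1)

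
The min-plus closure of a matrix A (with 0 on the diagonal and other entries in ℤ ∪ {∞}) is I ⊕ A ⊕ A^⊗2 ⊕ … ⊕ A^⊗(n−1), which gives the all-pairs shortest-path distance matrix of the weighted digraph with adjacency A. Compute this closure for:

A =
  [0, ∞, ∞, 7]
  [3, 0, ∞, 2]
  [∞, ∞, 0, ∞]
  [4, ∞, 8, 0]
Closure =
  [0, ∞, 15, 7]
  [3, 0, 10, 2]
  [∞, ∞, 0, ∞]
  [4, ∞, 8, 0]

This is the Floyd-Warshall all-pairs shortest-path computation. For each intermediate vertex k = 0, 1, …, 3, update dist[i][j] ← min(dist[i][j], dist[i][k] + dist[k][j]). The final matrix gives, for each (i, j), the minimum total weight of any directed path from i to j (possibly empty when i = j).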